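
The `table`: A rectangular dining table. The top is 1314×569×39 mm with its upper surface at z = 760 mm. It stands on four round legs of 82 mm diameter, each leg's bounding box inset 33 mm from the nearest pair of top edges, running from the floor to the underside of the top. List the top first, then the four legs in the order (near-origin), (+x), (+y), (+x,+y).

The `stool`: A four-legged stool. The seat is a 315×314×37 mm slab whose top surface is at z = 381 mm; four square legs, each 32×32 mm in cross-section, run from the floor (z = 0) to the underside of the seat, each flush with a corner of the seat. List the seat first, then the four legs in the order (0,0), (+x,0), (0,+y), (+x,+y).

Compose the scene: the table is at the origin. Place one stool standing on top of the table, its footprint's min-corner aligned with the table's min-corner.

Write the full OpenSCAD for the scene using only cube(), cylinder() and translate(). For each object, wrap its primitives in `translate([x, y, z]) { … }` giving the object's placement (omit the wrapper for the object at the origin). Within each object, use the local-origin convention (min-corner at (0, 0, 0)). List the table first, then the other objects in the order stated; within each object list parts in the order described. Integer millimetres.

translate([0, 0, 721]) cube([1314, 569, 39]);
translate([74, 74, 0]) cylinder(h = 721, r = 41);
translate([1240, 74, 0]) cylinder(h = 721, r = 41);
translate([74, 495, 0]) cylinder(h = 721, r = 41);
translate([1240, 495, 0]) cylinder(h = 721, r = 41);
translate([0, 0, 760]) {
  translate([0, 0, 344]) cube([315, 314, 37]);
  cube([32, 32, 344]);
  translate([283, 0, 0]) cube([32, 32, 344]);
  translate([0, 282, 0]) cube([32, 32, 344]);
  translate([283, 282, 0]) cube([32, 32, 344]);
}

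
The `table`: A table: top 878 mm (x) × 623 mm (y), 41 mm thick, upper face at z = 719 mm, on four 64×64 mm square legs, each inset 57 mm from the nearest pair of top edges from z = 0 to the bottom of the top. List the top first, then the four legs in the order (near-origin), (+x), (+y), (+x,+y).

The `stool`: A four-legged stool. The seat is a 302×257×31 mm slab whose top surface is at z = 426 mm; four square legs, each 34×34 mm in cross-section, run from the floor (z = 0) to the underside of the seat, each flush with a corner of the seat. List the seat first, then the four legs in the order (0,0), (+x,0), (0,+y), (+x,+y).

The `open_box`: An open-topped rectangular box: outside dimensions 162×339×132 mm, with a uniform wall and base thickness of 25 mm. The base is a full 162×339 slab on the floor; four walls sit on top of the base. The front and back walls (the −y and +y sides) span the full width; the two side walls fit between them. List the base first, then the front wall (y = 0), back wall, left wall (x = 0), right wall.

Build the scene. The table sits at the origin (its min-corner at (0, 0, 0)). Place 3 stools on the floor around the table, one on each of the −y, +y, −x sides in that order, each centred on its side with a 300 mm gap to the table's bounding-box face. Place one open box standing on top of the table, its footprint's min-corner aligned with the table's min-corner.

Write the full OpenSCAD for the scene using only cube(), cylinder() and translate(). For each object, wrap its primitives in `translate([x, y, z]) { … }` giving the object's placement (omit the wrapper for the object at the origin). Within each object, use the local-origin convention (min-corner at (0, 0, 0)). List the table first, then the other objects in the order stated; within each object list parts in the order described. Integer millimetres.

translate([0, 0, 678]) cube([878, 623, 41]);
translate([57, 57, 0]) cube([64, 64, 678]);
translate([757, 57, 0]) cube([64, 64, 678]);
translate([57, 502, 0]) cube([64, 64, 678]);
translate([757, 502, 0]) cube([64, 64, 678]);
translate([288, -557, 0]) {
  translate([0, 0, 395]) cube([302, 257, 31]);
  cube([34, 34, 395]);
  translate([268, 0, 0]) cube([34, 34, 395]);
  translate([0, 223, 0]) cube([34, 34, 395]);
  translate([268, 223, 0]) cube([34, 34, 395]);
}
translate([288, 923, 0]) {
  translate([0, 0, 395]) cube([302, 257, 31]);
  cube([34, 34, 395]);
  translate([268, 0, 0]) cube([34, 34, 395]);
  translate([0, 223, 0]) cube([34, 34, 395]);
  translate([268, 223, 0]) cube([34, 34, 395]);
}
translate([-602, 183, 0]) {
  translate([0, 0, 395]) cube([302, 257, 31]);
  cube([34, 34, 395]);
  translate([268, 0, 0]) cube([34, 34, 395]);
  translate([0, 223, 0]) cube([34, 34, 395]);
  translate([268, 223, 0]) cube([34, 34, 395]);
}
translate([0, 0, 719]) {
  cube([162, 339, 25]);
  translate([0, 0, 25]) cube([162, 25, 107]);
  translate([0, 314, 25]) cube([162, 25, 107]);
  translate([0, 25, 25]) cube([25, 289, 107]);
  translate([137, 25, 25]) cube([25, 289, 107]);
}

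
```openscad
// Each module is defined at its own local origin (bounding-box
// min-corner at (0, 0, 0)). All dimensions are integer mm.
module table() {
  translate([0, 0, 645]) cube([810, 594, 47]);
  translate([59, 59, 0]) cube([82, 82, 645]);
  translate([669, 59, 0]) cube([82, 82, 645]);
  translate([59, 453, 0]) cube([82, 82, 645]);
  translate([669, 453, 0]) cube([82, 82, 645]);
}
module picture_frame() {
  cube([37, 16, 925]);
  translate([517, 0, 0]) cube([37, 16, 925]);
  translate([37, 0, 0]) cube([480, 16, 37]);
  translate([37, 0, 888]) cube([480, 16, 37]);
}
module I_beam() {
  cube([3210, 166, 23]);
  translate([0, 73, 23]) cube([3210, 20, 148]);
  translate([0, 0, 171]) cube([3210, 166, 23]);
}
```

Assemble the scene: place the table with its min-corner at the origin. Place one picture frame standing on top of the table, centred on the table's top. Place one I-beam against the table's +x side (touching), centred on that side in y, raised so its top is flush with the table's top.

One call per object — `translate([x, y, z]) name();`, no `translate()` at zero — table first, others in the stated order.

table();
translate([128, 289, 692]) picture_frame();
translate([810, 214, 498]) I_beam();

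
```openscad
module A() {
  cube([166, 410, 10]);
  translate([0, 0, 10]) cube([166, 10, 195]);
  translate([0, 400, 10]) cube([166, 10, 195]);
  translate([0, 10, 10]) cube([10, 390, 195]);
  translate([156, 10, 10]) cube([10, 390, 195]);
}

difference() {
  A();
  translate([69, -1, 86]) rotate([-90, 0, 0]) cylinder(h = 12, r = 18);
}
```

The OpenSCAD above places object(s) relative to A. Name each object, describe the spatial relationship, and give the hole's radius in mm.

A is an open box. The open box has a circular hole through its front wall. The hole's radius is 18 mm.

The subtracted cylinder has r = 18 mm.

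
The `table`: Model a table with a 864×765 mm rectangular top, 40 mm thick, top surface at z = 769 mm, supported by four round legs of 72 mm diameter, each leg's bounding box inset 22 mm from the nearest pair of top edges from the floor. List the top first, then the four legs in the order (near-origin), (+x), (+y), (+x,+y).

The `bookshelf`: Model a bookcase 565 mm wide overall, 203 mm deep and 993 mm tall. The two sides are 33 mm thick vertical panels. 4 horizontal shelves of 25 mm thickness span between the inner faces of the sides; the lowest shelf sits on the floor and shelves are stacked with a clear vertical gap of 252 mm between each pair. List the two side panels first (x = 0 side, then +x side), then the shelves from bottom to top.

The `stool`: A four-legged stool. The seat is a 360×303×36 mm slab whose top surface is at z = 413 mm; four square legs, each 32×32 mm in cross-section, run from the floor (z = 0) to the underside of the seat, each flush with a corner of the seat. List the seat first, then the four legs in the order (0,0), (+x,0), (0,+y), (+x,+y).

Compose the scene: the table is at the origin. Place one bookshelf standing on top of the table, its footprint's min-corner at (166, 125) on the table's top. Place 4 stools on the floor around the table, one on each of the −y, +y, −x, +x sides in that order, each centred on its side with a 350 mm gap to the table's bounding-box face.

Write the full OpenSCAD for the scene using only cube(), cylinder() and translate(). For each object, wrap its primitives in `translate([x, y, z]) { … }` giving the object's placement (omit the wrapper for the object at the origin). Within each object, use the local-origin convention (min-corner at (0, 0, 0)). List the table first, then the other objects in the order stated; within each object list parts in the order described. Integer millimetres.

translate([0, 0, 729]) cube([864, 765, 40]);
translate([58, 58, 0]) cylinder(h = 729, r = 36);
translate([806, 58, 0]) cylinder(h = 729, r = 36);
translate([58, 707, 0]) cylinder(h = 729, r = 36);
translate([806, 707, 0]) cylinder(h = 729, r = 36);
translate([166, 125, 769]) {
  cube([33, 203, 993]);
  translate([532, 0, 0]) cube([33, 203, 993]);
  translate([33, 0, 0]) cube([499, 203, 25]);
  translate([33, 0, 277]) cube([499, 203, 25]);
  translate([33, 0, 554]) cube([499, 203, 25]);
  translate([33, 0, 831]) cube([499, 203, 25]);
}
translate([252, -653, 0]) {
  translate([0, 0, 377]) cube([360, 303, 36]);
  cube([32, 32, 377]);
  translate([328, 0, 0]) cube([32, 32, 377]);
  translate([0, 271, 0]) cube([32, 32, 377]);
  translate([328, 271, 0]) cube([32, 32, 377]);
}
translate([252, 1115, 0]) {
  translate([0, 0, 377]) cube([360, 303, 36]);
  cube([32, 32, 377]);
  translate([328, 0, 0]) cube([32, 32, 377]);
  translate([0, 271, 0]) cube([32, 32, 377]);
  translate([328, 271, 0]) cube([32, 32, 377]);
}
translate([-710, 231, 0]) {
  translate([0, 0, 377]) cube([360, 303, 36]);
  cube([32, 32, 377]);
  translate([328, 0, 0]) cube([32, 32, 377]);
  translate([0, 271, 0]) cube([32, 32, 377]);
  translate([328, 271, 0]) cube([32, 32, 377]);
}
translate([1214, 231, 0]) {
  translate([0, 0, 377]) cube([360, 303, 36]);
  cube([32, 32, 377]);
  translate([328, 0, 0]) cube([32, 32, 377]);
  translate([0, 271, 0]) cube([32, 32, 377]);
  translate([328, 271, 0]) cube([32, 32, 377]);
}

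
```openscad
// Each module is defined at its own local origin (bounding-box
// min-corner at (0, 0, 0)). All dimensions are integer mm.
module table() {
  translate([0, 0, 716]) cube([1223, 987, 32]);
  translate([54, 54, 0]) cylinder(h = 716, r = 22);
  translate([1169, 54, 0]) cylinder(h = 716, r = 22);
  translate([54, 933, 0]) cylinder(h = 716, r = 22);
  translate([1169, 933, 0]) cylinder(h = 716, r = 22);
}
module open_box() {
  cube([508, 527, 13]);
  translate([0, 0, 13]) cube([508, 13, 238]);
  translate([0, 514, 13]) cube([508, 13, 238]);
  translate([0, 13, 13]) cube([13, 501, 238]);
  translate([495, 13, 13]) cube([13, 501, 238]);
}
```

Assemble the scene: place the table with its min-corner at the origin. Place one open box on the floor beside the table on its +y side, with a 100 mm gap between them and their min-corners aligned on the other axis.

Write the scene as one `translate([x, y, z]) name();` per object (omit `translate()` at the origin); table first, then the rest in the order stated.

table();
translate([0, 1087, 0]) open_box();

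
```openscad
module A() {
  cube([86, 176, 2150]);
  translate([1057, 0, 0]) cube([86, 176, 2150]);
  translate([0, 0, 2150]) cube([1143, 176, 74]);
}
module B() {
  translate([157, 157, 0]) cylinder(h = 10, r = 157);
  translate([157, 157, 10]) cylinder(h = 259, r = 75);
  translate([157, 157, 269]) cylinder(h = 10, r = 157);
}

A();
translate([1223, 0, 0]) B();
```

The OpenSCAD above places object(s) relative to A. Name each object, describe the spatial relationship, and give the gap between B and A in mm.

The spool's nearest face is 80 mm from the door frame's +x face.

A is a door frame. B is a spool. The spool is on the floor beside the door frame on its +x side. The gap between the spool and the door frame is 80 mm.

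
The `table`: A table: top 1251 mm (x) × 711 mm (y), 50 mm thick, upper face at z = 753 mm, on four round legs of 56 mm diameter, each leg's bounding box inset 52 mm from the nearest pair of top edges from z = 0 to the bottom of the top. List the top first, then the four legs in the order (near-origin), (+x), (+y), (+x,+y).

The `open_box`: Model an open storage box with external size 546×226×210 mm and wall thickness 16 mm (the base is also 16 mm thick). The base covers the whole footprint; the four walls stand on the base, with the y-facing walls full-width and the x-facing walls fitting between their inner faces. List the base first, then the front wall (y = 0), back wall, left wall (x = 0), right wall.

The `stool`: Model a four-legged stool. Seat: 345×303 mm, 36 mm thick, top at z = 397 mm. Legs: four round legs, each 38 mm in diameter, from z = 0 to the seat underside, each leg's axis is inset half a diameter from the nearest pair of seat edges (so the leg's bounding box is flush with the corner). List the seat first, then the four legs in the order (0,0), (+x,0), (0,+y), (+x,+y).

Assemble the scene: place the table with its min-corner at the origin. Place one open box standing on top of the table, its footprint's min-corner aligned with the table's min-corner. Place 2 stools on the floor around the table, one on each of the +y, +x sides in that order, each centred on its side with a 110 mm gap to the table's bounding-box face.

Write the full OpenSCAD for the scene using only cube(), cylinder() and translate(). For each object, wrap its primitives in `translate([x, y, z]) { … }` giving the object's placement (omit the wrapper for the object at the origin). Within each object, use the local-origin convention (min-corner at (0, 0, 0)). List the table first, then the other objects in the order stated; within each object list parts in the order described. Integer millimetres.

translate([0, 0, 703]) cube([1251, 711, 50]);
translate([80, 80, 0]) cylinder(h = 703, r = 28);
translate([1171, 80, 0]) cylinder(h = 703, r = 28);
translate([80, 631, 0]) cylinder(h = 703, r = 28);
translate([1171, 631, 0]) cylinder(h = 703, r = 28);
translate([0, 0, 753]) {
  cube([546, 226, 16]);
  translate([0, 0, 16]) cube([546, 16, 194]);
  translate([0, 210, 16]) cube([546, 16, 194]);
  translate([0, 16, 16]) cube([16, 194, 194]);
  translate([530, 16, 16]) cube([16, 194, 194]);
}
translate([453, 821, 0]) {
  translate([0, 0, 361]) cube([345, 303, 36]);
  translate([19, 19, 0]) cylinder(h = 361, r = 19);
  translate([326, 19, 0]) cylinder(h = 361, r = 19);
  translate([19, 284, 0]) cylinder(h = 361, r = 19);
  translate([326, 284, 0]) cylinder(h = 361, r = 19);
}
translate([1361, 204, 0]) {
  translate([0, 0, 361]) cube([345, 303, 36]);
  translate([19, 19, 0]) cylinder(h = 361, r = 19);
  translate([326, 19, 0]) cylinder(h = 361, r = 19);
  translate([19, 284, 0]) cylinder(h = 361, r = 19);
  translate([326, 284, 0]) cylinder(h = 361, r = 19);
}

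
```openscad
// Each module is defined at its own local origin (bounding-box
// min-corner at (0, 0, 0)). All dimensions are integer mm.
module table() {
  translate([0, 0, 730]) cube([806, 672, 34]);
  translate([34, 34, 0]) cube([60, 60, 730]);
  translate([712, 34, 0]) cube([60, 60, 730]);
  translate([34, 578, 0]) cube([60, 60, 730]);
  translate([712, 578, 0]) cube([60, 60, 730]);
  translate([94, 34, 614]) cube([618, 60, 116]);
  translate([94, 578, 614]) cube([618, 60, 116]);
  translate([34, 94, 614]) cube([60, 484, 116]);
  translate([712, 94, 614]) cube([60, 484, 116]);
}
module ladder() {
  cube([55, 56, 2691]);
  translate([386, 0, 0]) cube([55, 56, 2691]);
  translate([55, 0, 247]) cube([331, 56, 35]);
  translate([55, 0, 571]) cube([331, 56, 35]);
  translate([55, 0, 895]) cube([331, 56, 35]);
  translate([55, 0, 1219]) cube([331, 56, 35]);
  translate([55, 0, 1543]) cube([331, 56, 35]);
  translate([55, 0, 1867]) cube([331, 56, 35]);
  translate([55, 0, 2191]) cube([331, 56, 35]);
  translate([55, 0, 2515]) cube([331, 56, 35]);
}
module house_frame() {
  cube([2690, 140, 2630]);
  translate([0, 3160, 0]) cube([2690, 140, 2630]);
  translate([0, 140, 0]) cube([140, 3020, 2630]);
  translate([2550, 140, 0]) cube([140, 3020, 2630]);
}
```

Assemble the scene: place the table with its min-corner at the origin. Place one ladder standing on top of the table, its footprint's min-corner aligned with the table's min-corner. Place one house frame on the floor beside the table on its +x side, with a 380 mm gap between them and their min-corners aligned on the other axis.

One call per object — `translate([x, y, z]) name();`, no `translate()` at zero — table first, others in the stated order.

table();
translate([0, 0, 764]) ladder();
translate([1186, 0, 0]) house_frame();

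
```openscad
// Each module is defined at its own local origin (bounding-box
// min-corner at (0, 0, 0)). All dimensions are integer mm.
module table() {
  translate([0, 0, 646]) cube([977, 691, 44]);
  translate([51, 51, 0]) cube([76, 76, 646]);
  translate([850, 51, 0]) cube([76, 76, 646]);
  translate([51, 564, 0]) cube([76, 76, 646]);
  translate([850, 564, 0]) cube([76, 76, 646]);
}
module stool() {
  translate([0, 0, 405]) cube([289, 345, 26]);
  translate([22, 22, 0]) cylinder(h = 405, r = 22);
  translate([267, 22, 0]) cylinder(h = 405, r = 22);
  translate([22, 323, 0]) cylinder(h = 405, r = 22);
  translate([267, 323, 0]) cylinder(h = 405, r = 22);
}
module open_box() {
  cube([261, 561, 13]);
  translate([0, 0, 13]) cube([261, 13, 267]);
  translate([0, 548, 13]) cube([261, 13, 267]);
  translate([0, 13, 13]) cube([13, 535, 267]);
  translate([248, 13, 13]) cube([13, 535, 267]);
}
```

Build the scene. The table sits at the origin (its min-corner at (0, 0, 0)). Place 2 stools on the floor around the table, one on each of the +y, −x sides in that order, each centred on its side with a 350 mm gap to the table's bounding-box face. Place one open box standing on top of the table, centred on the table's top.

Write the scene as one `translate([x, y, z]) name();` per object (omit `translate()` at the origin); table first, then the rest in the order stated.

table();
translate([344, 1041, 0]) stool();
translate([-639, 173, 0]) stool();
translate([358, 65, 690]) open_box();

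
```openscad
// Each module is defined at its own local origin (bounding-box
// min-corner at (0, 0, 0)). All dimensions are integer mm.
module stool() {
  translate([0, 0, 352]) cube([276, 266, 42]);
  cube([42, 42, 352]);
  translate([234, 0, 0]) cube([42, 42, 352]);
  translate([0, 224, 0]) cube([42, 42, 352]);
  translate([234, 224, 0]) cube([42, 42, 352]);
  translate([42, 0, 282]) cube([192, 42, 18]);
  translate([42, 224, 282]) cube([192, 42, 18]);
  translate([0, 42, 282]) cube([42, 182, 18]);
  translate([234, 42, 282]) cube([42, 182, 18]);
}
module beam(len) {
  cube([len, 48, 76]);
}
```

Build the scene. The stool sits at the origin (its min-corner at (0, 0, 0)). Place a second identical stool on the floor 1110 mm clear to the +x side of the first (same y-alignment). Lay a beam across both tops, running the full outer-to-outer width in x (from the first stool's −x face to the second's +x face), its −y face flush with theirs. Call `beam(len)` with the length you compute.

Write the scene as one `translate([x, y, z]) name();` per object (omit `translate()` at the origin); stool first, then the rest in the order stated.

stool();
translate([1386, 0, 0]) stool();
translate([0, 0, 394]) beam(1662);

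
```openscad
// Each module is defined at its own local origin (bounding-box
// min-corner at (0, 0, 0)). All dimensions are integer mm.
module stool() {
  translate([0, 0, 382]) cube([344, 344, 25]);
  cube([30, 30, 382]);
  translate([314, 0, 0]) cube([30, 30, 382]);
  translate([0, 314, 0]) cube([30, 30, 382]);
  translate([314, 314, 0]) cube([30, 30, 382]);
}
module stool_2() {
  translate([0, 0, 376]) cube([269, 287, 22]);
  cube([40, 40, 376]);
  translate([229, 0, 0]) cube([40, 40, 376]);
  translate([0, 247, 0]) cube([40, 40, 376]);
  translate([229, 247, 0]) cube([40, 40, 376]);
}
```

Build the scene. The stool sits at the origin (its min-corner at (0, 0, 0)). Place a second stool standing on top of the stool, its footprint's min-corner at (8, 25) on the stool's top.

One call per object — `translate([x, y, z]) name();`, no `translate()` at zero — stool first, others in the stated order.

stool();
translate([8, 25, 407]) stool_2();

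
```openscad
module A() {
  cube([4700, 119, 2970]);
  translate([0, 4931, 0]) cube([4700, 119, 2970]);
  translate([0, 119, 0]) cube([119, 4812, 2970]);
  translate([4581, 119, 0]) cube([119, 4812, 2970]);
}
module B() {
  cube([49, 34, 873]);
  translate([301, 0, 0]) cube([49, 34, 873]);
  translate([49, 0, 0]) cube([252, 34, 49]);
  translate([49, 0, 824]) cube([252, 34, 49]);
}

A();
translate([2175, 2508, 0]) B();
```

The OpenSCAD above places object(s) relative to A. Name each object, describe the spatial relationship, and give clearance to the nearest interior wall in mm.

A is a house frame. B is a picture frame. The picture frame sits inside the house frame, centred. The clearance to the nearest interior wall is 2056 mm.

Clearances: x = 2056, y = 2389; minimum 2056 mm.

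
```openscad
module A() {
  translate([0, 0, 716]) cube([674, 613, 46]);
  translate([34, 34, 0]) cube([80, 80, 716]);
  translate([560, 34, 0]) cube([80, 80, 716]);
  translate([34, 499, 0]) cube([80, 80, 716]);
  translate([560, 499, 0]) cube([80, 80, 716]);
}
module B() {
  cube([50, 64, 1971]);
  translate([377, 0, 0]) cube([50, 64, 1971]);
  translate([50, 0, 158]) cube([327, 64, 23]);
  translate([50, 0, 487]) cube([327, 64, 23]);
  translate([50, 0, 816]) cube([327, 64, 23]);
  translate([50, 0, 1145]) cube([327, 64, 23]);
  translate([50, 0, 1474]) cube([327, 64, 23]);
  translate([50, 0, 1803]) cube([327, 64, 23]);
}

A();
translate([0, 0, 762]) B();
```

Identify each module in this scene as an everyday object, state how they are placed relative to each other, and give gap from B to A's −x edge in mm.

A is a table. B is a ladder. The ladder is on top of the table. The gap from the ladder to the table's −x edge is 0 mm.

The ladder's min-x is at 0; the table's min-x is 0; gap = 0 mm.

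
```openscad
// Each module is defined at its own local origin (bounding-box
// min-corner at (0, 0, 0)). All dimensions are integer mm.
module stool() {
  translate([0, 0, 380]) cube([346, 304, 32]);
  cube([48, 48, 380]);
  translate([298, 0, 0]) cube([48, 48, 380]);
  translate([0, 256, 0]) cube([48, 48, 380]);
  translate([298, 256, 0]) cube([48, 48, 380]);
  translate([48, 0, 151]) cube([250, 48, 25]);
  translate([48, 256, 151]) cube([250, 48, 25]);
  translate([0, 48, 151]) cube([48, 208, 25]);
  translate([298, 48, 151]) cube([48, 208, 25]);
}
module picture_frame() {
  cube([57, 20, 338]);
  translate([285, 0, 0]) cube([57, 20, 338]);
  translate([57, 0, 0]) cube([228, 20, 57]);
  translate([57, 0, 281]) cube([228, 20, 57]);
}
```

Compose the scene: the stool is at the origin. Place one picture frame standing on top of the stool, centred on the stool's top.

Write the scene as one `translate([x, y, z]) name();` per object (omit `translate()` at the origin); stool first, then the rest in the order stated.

stool();
translate([2, 142, 412]) picture_frame();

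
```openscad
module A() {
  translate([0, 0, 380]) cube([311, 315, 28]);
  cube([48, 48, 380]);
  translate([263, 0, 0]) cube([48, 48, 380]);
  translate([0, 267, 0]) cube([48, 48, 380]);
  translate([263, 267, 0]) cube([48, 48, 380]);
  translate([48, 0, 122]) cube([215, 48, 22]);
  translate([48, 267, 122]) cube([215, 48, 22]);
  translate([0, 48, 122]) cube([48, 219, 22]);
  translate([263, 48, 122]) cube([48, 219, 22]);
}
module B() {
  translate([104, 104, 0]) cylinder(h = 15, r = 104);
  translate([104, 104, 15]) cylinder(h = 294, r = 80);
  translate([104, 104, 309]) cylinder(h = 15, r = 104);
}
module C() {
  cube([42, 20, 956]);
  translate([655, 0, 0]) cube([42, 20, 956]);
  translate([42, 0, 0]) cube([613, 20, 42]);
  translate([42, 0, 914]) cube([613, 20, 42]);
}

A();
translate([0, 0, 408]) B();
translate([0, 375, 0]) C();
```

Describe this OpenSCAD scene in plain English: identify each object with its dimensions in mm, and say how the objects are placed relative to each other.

A is a four-legged stool. The seat is a 311×315×28 mm slab whose top surface is at z = 408 mm; four square legs, each 48×48 mm in cross-section, run from the floor (z = 0) to the underside of the seat, each flush with a corner of the seat. Four stretchers, 48 mm wide and 22 mm tall, connect adjacent legs with their undersides at z = 122 mm, each running between the inner faces of the legs it joins and aligned with the legs' outer faces on the other axis.

B is a spool: two coaxial disc flanges of radius 104 mm and thickness 15 mm, joined by a core cylinder of radius 80 mm and height 294 mm. The lower flange rests on z = 0 and the three cylinders share a vertical axis.

C is a rectangular picture frame lying in the x–z plane (depth along y). The opening is 613 mm wide (x) by 872 mm tall (z), surrounded by a border 42 mm wide on all four sides. The frame is 20 mm deep and is made of two full-height vertical stiles with two horizontal rails fitted between them.

The spool is on top of the stool. The picture frame is on the floor beside the stool on its +y side.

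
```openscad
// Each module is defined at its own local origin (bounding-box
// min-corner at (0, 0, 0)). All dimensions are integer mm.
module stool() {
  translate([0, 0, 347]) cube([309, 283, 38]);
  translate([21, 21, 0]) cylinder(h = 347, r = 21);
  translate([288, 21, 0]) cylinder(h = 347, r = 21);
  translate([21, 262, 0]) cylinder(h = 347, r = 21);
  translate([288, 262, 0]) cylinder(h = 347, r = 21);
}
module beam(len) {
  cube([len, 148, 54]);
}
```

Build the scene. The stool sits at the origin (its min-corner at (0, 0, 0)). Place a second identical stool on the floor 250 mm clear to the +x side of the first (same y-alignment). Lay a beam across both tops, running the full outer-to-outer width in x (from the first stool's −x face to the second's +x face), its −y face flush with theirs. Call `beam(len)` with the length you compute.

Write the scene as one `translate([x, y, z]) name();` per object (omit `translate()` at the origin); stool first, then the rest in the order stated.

stool();
translate([559, 0, 0]) stool();
translate([0, 0, 385]) beam(868);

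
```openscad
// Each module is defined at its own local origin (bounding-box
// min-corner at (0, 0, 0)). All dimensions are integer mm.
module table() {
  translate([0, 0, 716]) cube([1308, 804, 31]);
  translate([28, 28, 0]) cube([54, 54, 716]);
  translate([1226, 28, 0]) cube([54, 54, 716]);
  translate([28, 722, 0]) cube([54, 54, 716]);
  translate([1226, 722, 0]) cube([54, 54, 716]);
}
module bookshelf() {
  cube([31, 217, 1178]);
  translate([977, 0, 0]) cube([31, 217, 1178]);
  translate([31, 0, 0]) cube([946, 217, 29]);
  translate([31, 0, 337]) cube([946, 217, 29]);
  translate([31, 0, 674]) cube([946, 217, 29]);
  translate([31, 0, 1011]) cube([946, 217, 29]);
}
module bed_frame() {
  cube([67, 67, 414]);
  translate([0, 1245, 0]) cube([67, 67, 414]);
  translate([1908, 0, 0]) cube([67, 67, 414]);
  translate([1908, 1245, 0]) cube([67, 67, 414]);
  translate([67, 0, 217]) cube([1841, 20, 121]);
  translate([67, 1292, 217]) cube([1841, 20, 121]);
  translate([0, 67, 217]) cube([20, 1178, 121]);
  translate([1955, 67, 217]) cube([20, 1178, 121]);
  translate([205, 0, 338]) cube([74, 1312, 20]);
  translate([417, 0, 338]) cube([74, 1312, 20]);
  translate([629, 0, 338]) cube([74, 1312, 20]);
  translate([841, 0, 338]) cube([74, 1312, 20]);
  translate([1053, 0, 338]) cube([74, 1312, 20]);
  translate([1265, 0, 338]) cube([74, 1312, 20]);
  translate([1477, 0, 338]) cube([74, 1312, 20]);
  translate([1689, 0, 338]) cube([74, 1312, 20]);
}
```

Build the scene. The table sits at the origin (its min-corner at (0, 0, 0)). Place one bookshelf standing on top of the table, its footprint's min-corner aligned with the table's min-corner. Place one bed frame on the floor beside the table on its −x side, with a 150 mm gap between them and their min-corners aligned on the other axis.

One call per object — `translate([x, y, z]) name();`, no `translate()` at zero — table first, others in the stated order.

table();
translate([0, 0, 747]) bookshelf();
translate([-2125, 0, 0]) bed_frame();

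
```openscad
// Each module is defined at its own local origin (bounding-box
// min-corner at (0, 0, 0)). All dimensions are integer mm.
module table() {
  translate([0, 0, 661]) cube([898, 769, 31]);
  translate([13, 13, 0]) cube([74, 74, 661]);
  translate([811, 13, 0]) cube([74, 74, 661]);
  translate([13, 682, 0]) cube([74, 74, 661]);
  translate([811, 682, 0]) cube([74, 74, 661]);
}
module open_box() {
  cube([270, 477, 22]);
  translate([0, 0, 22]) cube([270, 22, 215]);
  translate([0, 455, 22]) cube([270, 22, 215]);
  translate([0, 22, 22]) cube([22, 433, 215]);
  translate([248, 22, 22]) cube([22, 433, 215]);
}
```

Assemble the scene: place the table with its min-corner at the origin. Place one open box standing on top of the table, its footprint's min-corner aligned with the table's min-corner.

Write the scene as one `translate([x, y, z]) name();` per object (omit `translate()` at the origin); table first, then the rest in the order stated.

table();
translate([0, 0, 692]) open_box();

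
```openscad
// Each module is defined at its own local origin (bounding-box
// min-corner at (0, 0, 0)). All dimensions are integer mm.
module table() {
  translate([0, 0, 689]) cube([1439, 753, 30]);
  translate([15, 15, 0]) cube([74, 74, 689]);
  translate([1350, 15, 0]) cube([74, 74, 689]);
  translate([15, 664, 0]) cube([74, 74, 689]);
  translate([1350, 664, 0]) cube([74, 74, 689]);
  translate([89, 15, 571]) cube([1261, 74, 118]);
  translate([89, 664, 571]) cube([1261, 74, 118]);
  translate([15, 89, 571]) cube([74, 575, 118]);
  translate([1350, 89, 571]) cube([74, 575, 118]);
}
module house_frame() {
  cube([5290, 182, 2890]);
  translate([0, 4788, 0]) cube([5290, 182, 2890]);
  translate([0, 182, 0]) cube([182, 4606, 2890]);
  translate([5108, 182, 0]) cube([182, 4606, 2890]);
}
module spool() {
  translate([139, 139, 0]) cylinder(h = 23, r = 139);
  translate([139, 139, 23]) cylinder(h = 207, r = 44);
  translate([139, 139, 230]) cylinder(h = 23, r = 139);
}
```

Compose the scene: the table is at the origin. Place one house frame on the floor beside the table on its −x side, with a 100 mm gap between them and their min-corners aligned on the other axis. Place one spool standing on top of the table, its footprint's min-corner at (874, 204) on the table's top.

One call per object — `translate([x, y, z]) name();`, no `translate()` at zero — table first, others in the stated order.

table();
translate([-5390, 0, 0]) house_frame();
translate([874, 204, 719]) spool();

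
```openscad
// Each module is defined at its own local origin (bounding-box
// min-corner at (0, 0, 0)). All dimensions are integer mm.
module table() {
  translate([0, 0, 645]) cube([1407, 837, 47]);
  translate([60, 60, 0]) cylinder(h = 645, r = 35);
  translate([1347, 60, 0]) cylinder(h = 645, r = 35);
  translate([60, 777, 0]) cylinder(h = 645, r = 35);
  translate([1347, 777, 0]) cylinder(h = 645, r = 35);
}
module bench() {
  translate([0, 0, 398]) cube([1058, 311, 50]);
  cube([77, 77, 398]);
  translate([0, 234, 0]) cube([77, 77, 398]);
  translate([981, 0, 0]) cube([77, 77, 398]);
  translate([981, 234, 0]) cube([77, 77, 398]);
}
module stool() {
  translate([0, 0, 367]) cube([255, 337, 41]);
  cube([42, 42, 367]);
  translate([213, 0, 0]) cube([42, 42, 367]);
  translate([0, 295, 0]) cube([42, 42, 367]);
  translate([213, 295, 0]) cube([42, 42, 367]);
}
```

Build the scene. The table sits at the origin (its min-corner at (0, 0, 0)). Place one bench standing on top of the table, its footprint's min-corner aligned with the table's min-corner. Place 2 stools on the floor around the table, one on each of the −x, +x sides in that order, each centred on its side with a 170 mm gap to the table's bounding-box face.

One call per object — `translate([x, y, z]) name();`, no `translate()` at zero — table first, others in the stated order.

table();
translate([0, 0, 692]) bench();
translate([-425, 250, 0]) stool();
translate([1577, 250, 0]) stool();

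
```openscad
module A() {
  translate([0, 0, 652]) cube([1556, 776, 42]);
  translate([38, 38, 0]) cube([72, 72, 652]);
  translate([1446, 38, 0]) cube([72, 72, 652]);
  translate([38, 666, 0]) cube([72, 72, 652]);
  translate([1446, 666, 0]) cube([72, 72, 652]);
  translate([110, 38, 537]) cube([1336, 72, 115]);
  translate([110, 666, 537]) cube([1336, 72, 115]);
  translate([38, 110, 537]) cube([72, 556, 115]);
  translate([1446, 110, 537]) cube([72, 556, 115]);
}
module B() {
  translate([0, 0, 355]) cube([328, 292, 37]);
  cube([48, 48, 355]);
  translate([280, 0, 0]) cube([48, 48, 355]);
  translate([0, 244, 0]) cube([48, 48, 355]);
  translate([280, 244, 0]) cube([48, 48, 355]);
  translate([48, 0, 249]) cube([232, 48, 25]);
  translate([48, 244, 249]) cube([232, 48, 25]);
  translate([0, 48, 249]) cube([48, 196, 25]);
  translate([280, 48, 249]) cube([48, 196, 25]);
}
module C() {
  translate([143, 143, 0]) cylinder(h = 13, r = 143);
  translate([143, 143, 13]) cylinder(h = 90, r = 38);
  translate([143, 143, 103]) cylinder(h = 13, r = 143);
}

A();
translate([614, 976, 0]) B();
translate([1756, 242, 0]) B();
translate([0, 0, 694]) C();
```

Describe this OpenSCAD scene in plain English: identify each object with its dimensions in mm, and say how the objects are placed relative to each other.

A is a rectangular dining table. The top is 1556×776×42 mm with its upper surface at z = 694 mm. It stands on four 72×72 mm square legs, each inset 38 mm from the nearest pair of top edges, running from the floor to the underside of the top. Four apron rails, 72 mm thick and 115 mm tall, run between adjacent legs with their top edges flush with the underside of the top and their outer faces flush with the legs' outer faces.

B is a simple wooden stool: a rectangular seat 328 mm (x) by 292 mm (y), 37 mm thick, top face at z = 392 mm, on four square legs, each 48×48 mm in cross-section. The legs rest on z = 0, each flush with a corner of the seat. Four stretchers, 48 mm wide and 25 mm tall, connect adjacent legs with their undersides at z = 249 mm, each running between the inner faces of the legs it joins and aligned with the legs' outer faces on the other axis.

C is a spool: two coaxial disc flanges of radius 143 mm and thickness 13 mm, joined by a core cylinder of radius 38 mm and height 90 mm. The lower flange rests on z = 0 and the three cylinders share a vertical axis.

Two stools sit around the table at the +y, +x sides. The spool is on top of the table.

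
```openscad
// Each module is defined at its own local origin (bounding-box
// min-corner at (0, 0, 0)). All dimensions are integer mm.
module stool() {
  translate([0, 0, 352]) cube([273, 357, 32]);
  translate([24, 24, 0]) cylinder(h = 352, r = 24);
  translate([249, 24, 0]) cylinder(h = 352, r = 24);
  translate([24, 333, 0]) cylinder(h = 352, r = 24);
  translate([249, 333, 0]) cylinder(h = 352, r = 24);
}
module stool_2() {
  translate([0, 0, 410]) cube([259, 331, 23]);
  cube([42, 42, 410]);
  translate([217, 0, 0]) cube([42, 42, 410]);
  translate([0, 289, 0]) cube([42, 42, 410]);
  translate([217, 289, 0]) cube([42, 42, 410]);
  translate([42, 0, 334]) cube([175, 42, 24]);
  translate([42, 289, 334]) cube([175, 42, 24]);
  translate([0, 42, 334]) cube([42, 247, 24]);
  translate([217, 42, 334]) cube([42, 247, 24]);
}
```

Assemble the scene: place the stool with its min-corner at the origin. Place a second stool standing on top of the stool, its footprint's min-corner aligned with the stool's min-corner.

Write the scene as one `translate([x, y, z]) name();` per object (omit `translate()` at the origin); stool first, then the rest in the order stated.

stool();
translate([0, 0, 384]) stool_2();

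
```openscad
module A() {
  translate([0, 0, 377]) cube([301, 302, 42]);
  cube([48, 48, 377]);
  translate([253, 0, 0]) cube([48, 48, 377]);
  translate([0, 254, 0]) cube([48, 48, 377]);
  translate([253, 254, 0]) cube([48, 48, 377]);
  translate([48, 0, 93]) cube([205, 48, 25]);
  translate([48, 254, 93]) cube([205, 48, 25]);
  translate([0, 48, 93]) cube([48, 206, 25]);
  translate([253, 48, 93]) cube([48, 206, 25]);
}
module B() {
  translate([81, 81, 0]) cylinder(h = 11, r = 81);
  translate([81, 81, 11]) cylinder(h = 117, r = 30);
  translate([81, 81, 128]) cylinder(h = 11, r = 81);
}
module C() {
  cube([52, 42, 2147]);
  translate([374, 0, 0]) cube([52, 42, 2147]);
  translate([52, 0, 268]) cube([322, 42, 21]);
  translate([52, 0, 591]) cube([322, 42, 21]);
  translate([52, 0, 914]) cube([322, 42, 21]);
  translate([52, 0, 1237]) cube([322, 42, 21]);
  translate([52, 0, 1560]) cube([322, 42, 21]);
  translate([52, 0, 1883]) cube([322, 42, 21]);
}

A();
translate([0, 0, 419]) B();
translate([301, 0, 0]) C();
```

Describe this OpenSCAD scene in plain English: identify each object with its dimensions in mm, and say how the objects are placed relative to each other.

A is a four-legged stool. The seat is a 301×302×42 mm slab whose top surface is at z = 419 mm; four square legs, each 48×48 mm in cross-section, run from the floor (z = 0) to the underside of the seat, each flush with a corner of the seat. Four stretchers, 48 mm wide and 25 mm tall, connect adjacent legs with their undersides at z = 93 mm, each running between the inner faces of the legs it joins and aligned with the legs' outer faces on the other axis.

B is a spool: two coaxial disc flanges of radius 81 mm and thickness 11 mm, joined by a core cylinder of radius 30 mm and height 117 mm. The lower flange rests on z = 0 and the three cylinders share a vertical axis.

C is a wooden ladder with two side rails of 52×42 mm section and 2147 mm height, set 426 mm apart overall. Between them run 6 rectangular rungs (42 mm deep, 21 mm thick), front faces flush with the rails' −y face. The bottom of the first rung is 268 mm above the floor and each subsequent rung is 323 mm higher than the one below.

The spool is on top of the stool. The ladder is against the stool's +x side, with their −y faces flush.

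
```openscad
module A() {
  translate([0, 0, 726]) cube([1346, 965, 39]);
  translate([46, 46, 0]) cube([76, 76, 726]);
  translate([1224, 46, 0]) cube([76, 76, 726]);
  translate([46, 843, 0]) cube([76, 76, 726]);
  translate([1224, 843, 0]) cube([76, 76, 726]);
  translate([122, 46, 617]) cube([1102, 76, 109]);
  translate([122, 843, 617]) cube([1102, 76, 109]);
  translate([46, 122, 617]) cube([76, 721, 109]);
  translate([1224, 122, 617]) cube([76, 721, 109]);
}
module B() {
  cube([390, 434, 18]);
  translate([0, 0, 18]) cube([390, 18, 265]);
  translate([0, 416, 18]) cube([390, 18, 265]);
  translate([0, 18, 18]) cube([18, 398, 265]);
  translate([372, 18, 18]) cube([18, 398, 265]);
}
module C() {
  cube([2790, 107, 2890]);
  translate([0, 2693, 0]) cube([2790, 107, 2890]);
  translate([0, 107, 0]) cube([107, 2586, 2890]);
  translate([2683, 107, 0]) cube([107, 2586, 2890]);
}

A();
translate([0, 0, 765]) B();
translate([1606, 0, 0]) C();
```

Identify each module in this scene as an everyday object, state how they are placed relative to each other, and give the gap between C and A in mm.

A is a table. B is an open box. C is a house frame. The open box is on top of the table. The house frame is on the floor beside the table on its +x side. The gap between the house frame and the table is 260 mm.

The house frame's nearest face is 260 mm from the table's +x face.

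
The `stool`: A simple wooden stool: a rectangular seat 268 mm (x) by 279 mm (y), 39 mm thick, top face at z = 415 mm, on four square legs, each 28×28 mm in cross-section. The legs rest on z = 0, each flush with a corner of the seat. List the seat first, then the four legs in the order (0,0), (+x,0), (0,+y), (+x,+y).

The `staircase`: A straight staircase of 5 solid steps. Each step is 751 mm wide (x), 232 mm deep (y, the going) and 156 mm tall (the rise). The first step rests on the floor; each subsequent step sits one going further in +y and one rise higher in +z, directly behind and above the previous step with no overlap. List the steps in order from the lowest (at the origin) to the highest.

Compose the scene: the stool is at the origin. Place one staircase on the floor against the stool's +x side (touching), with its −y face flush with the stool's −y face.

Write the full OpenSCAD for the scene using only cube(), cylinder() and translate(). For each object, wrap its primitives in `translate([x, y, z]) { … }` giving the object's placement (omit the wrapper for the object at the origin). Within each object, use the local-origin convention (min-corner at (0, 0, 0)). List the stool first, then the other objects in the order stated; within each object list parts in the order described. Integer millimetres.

translate([0, 0, 376]) cube([268, 279, 39]);
cube([28, 28, 376]);
translate([240, 0, 0]) cube([28, 28, 376]);
translate([0, 251, 0]) cube([28, 28, 376]);
translate([240, 251, 0]) cube([28, 28, 376]);
translate([268, 0, 0]) {
  cube([751, 232, 156]);
  translate([0, 232, 156]) cube([751, 232, 156]);
  translate([0, 464, 312]) cube([751, 232, 156]);
  translate([0, 696, 468]) cube([751, 232, 156]);
  translate([0, 928, 624]) cube([751, 232, 156]);
}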